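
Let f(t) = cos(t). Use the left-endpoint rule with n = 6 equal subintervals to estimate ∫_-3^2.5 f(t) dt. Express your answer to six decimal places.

0.600508

Δt = (2.5 − (-3))/6 = 11/12.
Left endpoints: -3, -25/12, -7/6, -0.25, 2/3, 19/12.
f(-3) ≈ -0.989992, f(-25/12) ≈ -0.490390, f(-7/6) ≈ 0.393219, f(-0.25) ≈ 0.968912, f(2/3) ≈ 0.785887, f(19/12) ≈ -0.012537.
Sum = Δt · [f(-3) + f(-25/12) + f(-7/6) + ...].
Sum ≈ 0.600508.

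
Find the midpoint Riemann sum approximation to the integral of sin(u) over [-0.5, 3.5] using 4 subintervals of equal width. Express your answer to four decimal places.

Δu = (3.5 − (-0.5))/4 = 1.
Midpoints: 0, 1, 2, 3.
f(0) ≈ 0.0000, f(1) ≈ 0.8415, f(2) ≈ 0.9093, f(3) ≈ 0.1411.
Sum = Δu · [f(0) + f(1) + f(2) + f(3)].
Sum ≈ 1.8919.

1.8919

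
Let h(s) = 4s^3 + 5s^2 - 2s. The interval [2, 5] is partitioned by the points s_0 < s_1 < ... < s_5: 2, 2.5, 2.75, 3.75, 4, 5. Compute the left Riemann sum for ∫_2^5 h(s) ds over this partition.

558.125

Subinterval widths: 0.5, 0.25, 1, 0.25, 1.
Left endpoints: 2, 2.5, 2.75, 3.75, 4.
h(2) = 48, h(2.5) = 88.75, h(2.75) = 115.5, h(3.75) = 273.75, h(4) = 328.
Sum = Σ Δs_i · h(s_i).
Sum = 558.125.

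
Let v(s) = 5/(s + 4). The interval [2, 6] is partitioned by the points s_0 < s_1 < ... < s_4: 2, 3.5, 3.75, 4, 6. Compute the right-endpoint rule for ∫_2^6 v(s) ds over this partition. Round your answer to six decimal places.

Subinterval widths: 1.5, 0.25, 0.25, 2.
Right endpoints: 3.5, 3.75, 4, 6.
v(3.5) = 2/3, v(3.75) = 20/31, v(4) = 0.625, v(6) = 0.5.
Sum = Σ Δs_i · v(s_i).
Sum ≈ 2.317540.

2.317540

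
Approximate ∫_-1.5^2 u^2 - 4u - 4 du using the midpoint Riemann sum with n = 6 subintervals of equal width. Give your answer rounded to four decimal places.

-13.8076

Δu = (2 − (-1.5))/6 = 7/12.
Midpoints: -29/24, -0.625, -1/24, 13/24, 1.125, 41/24.
f(-29/24) = 1321/576, f(-0.625) = -1.109375, f(-1/24) = -2207/576, f(13/24) = -3383/576, f(1.125) = -7.234375, f(41/24) = -4559/576.
Sum = Δu · [f(-29/24) + f(-0.625) + f(-1/24) + ...].
Sum ≈ -13.8076.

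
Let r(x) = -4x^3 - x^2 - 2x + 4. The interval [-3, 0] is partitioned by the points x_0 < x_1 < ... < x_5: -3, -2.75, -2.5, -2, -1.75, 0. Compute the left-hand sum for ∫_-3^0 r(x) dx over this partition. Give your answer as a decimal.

135.4375

Subinterval widths: 0.25, 0.25, 0.5, 0.25, 1.75.
Left endpoints: -3, -2.75, -2.5, -2, -1.75.
r(-3) = 109, r(-2.75) = 85.125, r(-2.5) = 65.25, r(-2) = 36, r(-1.75) = 25.875.
Sum = Σ Δx_i · r(x_i).
Sum = 135.4375.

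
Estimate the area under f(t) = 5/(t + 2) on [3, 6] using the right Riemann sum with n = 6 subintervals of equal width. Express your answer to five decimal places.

Δt = (6 − 3)/6 = 0.5.
Right endpoints: 3.5, 4, 4.5, 5, 5.5, 6.
f(3.5) = 10/11, f(4) = 5/6, f(4.5) = 10/13, f(5) = 5/7, f(5.5) = 2/3, f(6) = 0.625.
Sum = Δt · [f(3.5) + f(4) + f(4.5) + ...].
Sum ≈ 2.25880.

2.25880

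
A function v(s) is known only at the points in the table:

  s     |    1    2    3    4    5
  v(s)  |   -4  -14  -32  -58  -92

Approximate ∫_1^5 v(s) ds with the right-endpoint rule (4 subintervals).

Δs = 1.
Sum = 1·[(-14) + (-32) + (-58) + (-92)] = -196.

-196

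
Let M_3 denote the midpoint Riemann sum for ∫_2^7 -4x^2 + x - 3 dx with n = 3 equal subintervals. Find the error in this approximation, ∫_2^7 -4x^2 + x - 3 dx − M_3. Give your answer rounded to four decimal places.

Exact integral: ∫_2^7 f(x) dx ≈ -439.166667.
M_3 ≈ -434.537037.
Error ≈ -439.166667 − (-434.537037) ≈ -4.6296.

-4.6296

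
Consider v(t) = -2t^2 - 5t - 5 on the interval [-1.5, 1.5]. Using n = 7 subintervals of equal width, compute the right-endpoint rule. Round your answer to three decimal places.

-22.898

Δt = (1.5 − (-1.5))/7 = 3/7.
Right endpoints: -15/14, -9/14, -3/14, 3/14, 9/14, 15/14, 1.5.
v(-15/14) = -95/49, v(-9/14) = -128/49, v(-3/14) = -197/49, v(3/14) = -302/49, v(9/14) = -443/49, v(15/14) = -620/49, v(1.5) = -17.
Sum = Δt · [v(-15/14) + v(-9/14) + v(-3/14) + ...].
Sum ≈ -22.898.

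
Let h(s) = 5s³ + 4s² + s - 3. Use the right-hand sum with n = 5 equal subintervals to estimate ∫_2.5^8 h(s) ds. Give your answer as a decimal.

Δs = (8 − 2.5)/5 = 1.1.
Right endpoints: 3.6, 4.7, 5.8, 6.9, 8.
h(3.6) = 285.72, h(4.7) = 609.175, h(5.8) = 1112.92, h(6.9) = 1836.885, h(8) = 2821.
Sum = Δs · [h(3.6) + h(4.7) + h(5.8) + h(6.9) + h(8)].
Sum = 7332.27.

7332.27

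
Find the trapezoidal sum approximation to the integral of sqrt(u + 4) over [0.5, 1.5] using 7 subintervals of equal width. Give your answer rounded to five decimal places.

2.23510

Δu = (1.5 − 0.5)/7 = 1/7.
f(0.5) ≈ 2.12132, f(9/14) ≈ 2.15473, f(11/14) ≈ 2.18763, f(13/14) ≈ 2.22004, f(15/14) ≈ 2.25198, f(17/14) ≈ 2.28348, f(19/14) ≈ 2.31455, f(1.5) ≈ 2.34521.
T_7 = (Δu/2)·[f(u_0) + 2f(u_1) + ... + 2f(u_{6}) + f(u_7)].
Sum ≈ 2.23510.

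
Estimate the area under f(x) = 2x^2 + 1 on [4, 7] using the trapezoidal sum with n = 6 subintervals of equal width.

Δx = (7 − 4)/6 = 0.5.
f(4) = 33, f(4.5) = 41.5, f(5) = 51, f(5.5) = 61.5, f(6) = 73, f(6.5) = 85.5, f(7) = 99.
T_6 = (Δx/2)·[f(x_0) + 2f(x_1) + ... + 2f(x_{5}) + f(x_6)].
Sum = 189.25.

189.25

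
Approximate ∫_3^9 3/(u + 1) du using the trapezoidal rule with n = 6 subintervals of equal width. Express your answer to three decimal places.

Δu = (9 − 3)/6 = 1.
f(3) = 0.75, f(4) = 0.6, f(5) = 0.5, f(6) = 3/7, f(7) = 0.375, f(8) = 1/3, f(9) = 0.3.
T_6 = (Δu/2)·[f(u_0) + 2f(u_1) + ... + 2f(u_{5}) + f(u_6)].
Sum ≈ 2.762.

2.762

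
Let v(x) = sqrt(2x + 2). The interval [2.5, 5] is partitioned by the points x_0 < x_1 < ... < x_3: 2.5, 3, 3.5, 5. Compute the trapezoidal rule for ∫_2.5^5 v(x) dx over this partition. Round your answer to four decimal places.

Subinterval widths: 0.5, 0.5, 1.5.
v(2.5) ≈ 2.6458, v(3) ≈ 2.8284, v(3.5) ≈ 3.0000, v(5) ≈ 3.4641.
On each subinterval the trapezoid contributes (Δx_i/2)·[v(x_{i-1}) + v(x_i)].
Sum ≈ 7.6737.

7.6737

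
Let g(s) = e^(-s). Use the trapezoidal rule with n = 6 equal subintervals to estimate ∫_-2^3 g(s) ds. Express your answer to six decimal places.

7.759159

Δs = (3 − (-2))/6 = 5/6.
g(-2) ≈ 7.389056, g(-7/6) ≈ 3.211271, g(-1/3) ≈ 1.395612, g(0.5) ≈ 0.606531, g(4/3) ≈ 0.263597, g(13/6) ≈ 0.114559, g(3) ≈ 0.049787.
T_6 = (Δs/2)·[g(s_0) + 2g(s_1) + ... + 2g(s_{5}) + g(s_6)].
Sum ≈ 7.759159.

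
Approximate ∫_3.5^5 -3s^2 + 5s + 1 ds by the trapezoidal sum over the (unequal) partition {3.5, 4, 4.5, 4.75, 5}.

-48.890625

Subinterval widths: 0.5, 0.5, 0.25, 0.25.
f(3.5) = -18.25, f(4) = -27, f(4.5) = -37.25, f(4.75) = -42.9375, f(5) = -49.
On each subinterval the trapezoid contributes (Δs_i/2)·[f(s_{i-1}) + f(s_i)].
Sum = -48.890625.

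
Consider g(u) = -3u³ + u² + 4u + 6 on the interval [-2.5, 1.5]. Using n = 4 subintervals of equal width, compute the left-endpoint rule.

Δu = (1.5 − (-2.5))/4 = 1.
Left endpoints: -2.5, -1.5, -0.5, 0.5.
g(-2.5) = 49.125, g(-1.5) = 12.375, g(-0.5) = 4.625, g(0.5) = 7.875.
Sum = Δu · [g(-2.5) + g(-1.5) + g(-0.5) + g(0.5)].
Sum = 74.

74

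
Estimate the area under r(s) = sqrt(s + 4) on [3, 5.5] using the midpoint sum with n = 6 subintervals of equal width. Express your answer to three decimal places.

7.174

Δs = (5.5 − 3)/6 = 5/12.
Midpoints: 77/24, 3.625, 97/24, 107/24, 4.875, 127/24.
r(77/24) ≈ 2.685, r(3.625) ≈ 2.761, r(97/24) ≈ 2.836, r(107/24) ≈ 2.908, r(4.875) ≈ 2.979, r(127/24) ≈ 3.048.
Sum = Δs · [r(77/24) + r(3.625) + r(97/24) + ...].
Sum ≈ 7.174.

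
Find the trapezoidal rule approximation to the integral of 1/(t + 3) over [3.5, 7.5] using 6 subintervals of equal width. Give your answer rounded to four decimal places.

Δt = (7.5 − 3.5)/6 = 2/3.
f(3.5) = 2/13, f(25/6) = 6/43, f(29/6) = 6/47, f(5.5) = 2/17, f(37/6) = 6/55, f(41/6) = 6/59, f(7.5) = 2/21.
T_6 = (Δt/2)·[f(t_0) + 2f(t_1) + ... + 2f(t_{5}) + f(t_6)].
Sum ≈ 0.4801.

0.4801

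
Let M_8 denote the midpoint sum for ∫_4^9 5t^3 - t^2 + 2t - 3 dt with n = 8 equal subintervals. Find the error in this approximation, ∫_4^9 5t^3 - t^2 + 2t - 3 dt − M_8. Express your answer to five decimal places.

Exact integral: ∫_4^9 f(t) dt ≈ 7709.5833333.
M_8 ≈ 7693.8769531.
Error ≈ 7709.5833333 − 7693.8769531 ≈ 15.70638.

15.70638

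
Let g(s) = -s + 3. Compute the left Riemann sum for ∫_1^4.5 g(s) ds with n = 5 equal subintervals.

2.1

Δs = (4.5 − 1)/5 = 0.7.
Left endpoints: 1, 1.7, 2.4, 3.1, 3.8.
g(1) = 2, g(1.7) = 1.3, g(2.4) = 0.6, g(3.1) = -0.1, g(3.8) = -0.8.
Sum = Δs · [g(1) + g(1.7) + g(2.4) + g(3.1) + g(3.8)].
Sum = 2.1.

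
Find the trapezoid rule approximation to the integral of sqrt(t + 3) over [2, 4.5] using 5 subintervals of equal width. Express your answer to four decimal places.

Δt = (4.5 − 2)/5 = 0.5.
f(2) ≈ 2.2361, f(2.5) ≈ 2.3452, f(3) ≈ 2.4495, f(3.5) ≈ 2.5495, f(4) ≈ 2.6458, f(4.5) ≈ 2.7386.
T_5 = (Δt/2)·[f(t_0) + 2f(t_1) + ... + 2f(t_{4}) + f(t_5)].
Sum ≈ 6.2386.

6.2386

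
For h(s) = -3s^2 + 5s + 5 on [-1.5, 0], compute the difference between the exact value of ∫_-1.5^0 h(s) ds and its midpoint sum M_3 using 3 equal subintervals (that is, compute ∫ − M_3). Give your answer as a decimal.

Exact integral: ∫_-1.5^0 h(s) ds = -1.5.
M_3 = -1.40625.
Error = -1.5 − (-1.40625) = -0.09375.

-0.09375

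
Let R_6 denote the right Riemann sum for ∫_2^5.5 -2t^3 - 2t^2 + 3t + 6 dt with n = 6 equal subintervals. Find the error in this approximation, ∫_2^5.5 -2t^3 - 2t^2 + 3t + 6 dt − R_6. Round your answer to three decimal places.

109.499

Exact integral: ∫_2^5.5 f(t) dt ≈ -494.73958.
R_6 ≈ -604.23814.
Error ≈ -494.73958 − (-604.23814) ≈ 109.499.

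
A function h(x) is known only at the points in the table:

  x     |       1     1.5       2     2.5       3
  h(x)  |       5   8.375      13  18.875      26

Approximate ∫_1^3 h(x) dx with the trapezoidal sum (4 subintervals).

Δx = 0.5.
T_4 = (0.5/2)·[5 + 2·8.375 + 2·13 + 2·18.875 + 26] = 27.875.

27.875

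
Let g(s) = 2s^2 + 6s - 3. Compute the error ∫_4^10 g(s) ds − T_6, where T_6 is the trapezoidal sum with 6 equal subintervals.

Exact integral: ∫_4^10 g(s) ds = 858.
T_6 = 860.
Error = 858 − 860 = -2.

-2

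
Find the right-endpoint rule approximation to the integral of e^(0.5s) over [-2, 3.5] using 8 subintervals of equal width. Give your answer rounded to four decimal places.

Δs = (3.5 − (-2))/8 = 0.6875.
Right endpoints: -1.3125, -0.625, 0.0625, 0.75, 1.4375, 2.125, 2.8125, 3.5.
f(-1.3125) ≈ 0.5188, f(-0.625) ≈ 0.7316, f(0.0625) ≈ 1.0317, f(0.75) ≈ 1.4550, f(1.4375) ≈ 2.0519, f(2.125) ≈ 2.8936, f(2.8125) ≈ 4.0806, f(3.5) ≈ 5.7546.
Sum = Δs · [f(-1.3125) + f(-0.625) + f(0.0625) + ...].
Sum ≈ 12.7310.

12.7310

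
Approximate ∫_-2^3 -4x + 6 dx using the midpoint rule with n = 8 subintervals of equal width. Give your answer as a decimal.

20

Δx = (3 − (-2))/8 = 0.625.
Midpoints: -1.6875, -1.0625, -0.4375, 0.1875, 0.8125, 1.4375, 2.0625, 2.6875.
f(-1.6875) = 12.75, f(-1.0625) = 10.25, f(-0.4375) = 7.75, f(0.1875) = 5.25, f(0.8125) = 2.75, f(1.4375) = 0.25, f(2.0625) = -2.25, f(2.6875) = -4.75.
Sum = Δx · [f(-1.6875) + f(-1.0625) + f(-0.4375) + ...].
Sum = 20.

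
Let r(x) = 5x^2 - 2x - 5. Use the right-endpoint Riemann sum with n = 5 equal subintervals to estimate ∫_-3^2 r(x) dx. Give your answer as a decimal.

25

Δx = (2 − (-3))/5 = 1.
Right endpoints: -2, -1, 0, 1, 2.
r(-2) = 19, r(-1) = 2, r(0) = -5, r(1) = -2, r(2) = 11.
Sum = Δx · [r(-2) + r(-1) + r(0) + r(1) + r(2)].
Sum = 25.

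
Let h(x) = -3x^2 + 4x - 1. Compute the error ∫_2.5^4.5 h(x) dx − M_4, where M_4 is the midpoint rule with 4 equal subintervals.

-0.125

Exact integral: ∫_2.5^4.5 h(x) dx = -49.5.
M_4 = -49.375.
Error = -49.5 − (-49.375) = -0.125.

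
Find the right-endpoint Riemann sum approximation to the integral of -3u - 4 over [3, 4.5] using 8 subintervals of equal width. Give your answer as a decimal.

-23.296875

Δu = (4.5 − 3)/8 = 0.1875.
Right endpoints: 3.1875, 3.375, 3.5625, 3.75, 3.9375, 4.125, 4.3125, 4.5.
f(3.1875) = -13.5625, f(3.375) = -14.125, f(3.5625) = -14.6875, f(3.75) = -15.25, f(3.9375) = -15.8125, f(4.125) = -16.375, f(4.3125) = -16.9375, f(4.5) = -17.5.
Sum = Δu · [f(3.1875) + f(3.375) + f(3.5625) + ...].
Sum = -23.296875.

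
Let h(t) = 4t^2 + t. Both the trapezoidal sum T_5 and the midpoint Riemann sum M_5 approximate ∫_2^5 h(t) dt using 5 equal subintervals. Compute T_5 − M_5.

T_5 = 167.22.
M_5 = 166.14.
T_5 − M_5 = 1.08.

1.08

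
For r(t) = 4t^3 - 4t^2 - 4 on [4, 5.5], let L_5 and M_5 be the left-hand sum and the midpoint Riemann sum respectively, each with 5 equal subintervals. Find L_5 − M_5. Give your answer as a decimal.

-51.08625

L_5 = 464.88.
M_5 = 515.96625.
L_5 − M_5 = -51.08625.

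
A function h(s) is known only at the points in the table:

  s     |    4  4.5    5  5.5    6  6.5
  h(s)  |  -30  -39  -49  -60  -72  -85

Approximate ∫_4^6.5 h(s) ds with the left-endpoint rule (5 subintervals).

-125

Δs = 0.5.
Sum = 0.5·[(-30) + (-39) + (-49) + (-60) + (-72)] = -125.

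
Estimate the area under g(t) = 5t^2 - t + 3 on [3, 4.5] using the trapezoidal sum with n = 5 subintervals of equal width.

Δt = (4.5 − 3)/5 = 0.3.
g(3) = 45, g(3.3) = 54.15, g(3.6) = 64.2, g(3.9) = 75.15, g(4.2) = 87, g(4.5) = 99.75.
T_5 = (Δt/2)·[g(t_0) + 2g(t_1) + ... + 2g(t_{4}) + g(t_5)].
Sum = 105.8625.

105.8625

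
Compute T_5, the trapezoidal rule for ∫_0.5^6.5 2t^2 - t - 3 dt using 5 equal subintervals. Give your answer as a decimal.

Δt = (6.5 − 0.5)/5 = 1.2.
f(0.5) = -3, f(1.7) = 1.08, f(2.9) = 10.92, f(4.1) = 26.52, f(5.3) = 47.88, f(6.5) = 75.
T_5 = (Δt/2)·[f(t_0) + 2f(t_1) + ... + 2f(t_{4}) + f(t_5)].
Sum = 146.88.

146.88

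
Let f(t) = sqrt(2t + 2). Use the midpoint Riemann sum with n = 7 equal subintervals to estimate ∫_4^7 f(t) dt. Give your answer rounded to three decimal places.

Δt = (7 − 4)/7 = 3/7.
Midpoints: 59/14, 65/14, 71/14, 5.5, 83/14, 89/14, 95/14.
f(59/14) ≈ 3.229, f(65/14) ≈ 3.359, f(71/14) ≈ 3.485, f(5.5) ≈ 3.606, f(83/14) ≈ 3.723, f(89/14) ≈ 3.836, f(95/14) ≈ 3.946.
Sum = Δt · [f(59/14) + f(65/14) + f(71/14) + ...].
Sum ≈ 10.793.

10.793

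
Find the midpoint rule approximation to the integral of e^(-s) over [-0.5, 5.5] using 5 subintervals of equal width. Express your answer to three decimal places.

1.550

Δs = (5.5 − (-0.5))/5 = 1.2.
Midpoints: 0.1, 1.3, 2.5, 3.7, 4.9.
f(0.1) ≈ 0.905, f(1.3) ≈ 0.273, f(2.5) ≈ 0.082, f(3.7) ≈ 0.025, f(4.9) ≈ 0.007.
Sum = Δs · [f(0.1) + f(1.3) + f(2.5) + f(3.7) + f(4.9)].
Sum ≈ 1.550.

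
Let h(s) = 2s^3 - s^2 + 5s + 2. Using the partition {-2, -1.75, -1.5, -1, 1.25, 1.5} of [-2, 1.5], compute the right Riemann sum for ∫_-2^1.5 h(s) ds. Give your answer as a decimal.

15.578125

Subinterval widths: 0.25, 0.25, 0.5, 2.25, 0.25.
Right endpoints: -1.75, -1.5, -1, 1.25, 1.5.
h(-1.75) = -20.53125, h(-1.5) = -14.5, h(-1) = -6, h(1.25) = 10.59375, h(1.5) = 14.
Sum = Σ Δs_i · h(s_i).
Sum = 15.578125.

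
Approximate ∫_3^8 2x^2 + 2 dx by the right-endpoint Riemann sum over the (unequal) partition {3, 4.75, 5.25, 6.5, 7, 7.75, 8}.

Subinterval widths: 1.75, 0.5, 1.25, 0.5, 0.75, 0.25.
Right endpoints: 4.75, 5.25, 6.5, 7, 7.75, 8.
f(4.75) = 47.125, f(5.25) = 57.125, f(6.5) = 86.5, f(7) = 100, f(7.75) = 122.125, f(8) = 130.
Sum = Σ Δx_i · f(x_i).
Sum = 393.25.

393.25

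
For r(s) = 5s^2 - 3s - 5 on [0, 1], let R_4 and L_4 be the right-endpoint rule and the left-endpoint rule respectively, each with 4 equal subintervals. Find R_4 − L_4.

R_4 = -4.53125.
L_4 = -5.03125.
R_4 − L_4 = 0.5.

0.5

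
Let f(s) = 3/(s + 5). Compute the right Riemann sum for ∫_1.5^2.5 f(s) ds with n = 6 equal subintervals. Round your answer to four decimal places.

0.4242

Δs = (2.5 − 1.5)/6 = 1/6.
Right endpoints: 5/3, 11/6, 2, 13/6, 7/3, 2.5.
f(5/3) = 0.45, f(11/6) = 18/41, f(2) = 3/7, f(13/6) = 18/43, f(7/3) = 9/22, f(2.5) = 0.4.
Sum = Δs · [f(5/3) + f(11/6) + f(2) + ...].
Sum ≈ 0.4242.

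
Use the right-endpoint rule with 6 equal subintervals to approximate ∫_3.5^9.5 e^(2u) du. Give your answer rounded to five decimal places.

206416661.70689

Δu = (9.5 − 3.5)/6 = 1.
Right endpoints: 4.5, 5.5, 6.5, 7.5, 8.5, 9.5.
f(4.5) ≈ 8103.08393, f(5.5) ≈ 59874.14172, f(6.5) ≈ 442413.39201, f(7.5) ≈ 3269017.37247, f(8.5) ≈ 24154952.75358, f(9.5) ≈ 178482300.96319.
Sum = Δu · [f(4.5) + f(5.5) + f(6.5) + ...].
Sum ≈ 206416661.70689.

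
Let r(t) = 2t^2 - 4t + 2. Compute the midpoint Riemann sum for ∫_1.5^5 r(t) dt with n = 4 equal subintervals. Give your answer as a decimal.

Δt = (5 − 1.5)/4 = 0.875.
Midpoints: 1.9375, 2.8125, 3.6875, 4.5625.
r(1.9375) = 1.7578125, r(2.8125) = 6.5703125, r(3.6875) = 14.4453125, r(4.5625) = 25.3828125.
Sum = Δt · [r(1.9375) + r(2.8125) + r(3.6875) + r(4.5625)].
Sum = 42.13671875.

42.13671875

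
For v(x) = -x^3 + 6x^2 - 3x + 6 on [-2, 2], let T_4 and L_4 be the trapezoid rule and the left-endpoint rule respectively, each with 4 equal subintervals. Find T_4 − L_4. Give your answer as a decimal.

T_4 = 60.
L_4 = 74.
T_4 − L_4 = -14.

-14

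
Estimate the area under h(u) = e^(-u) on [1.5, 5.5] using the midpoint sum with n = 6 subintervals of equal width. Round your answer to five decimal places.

0.21504

Δu = (5.5 − 1.5)/6 = 2/3.
Midpoints: 11/6, 2.5, 19/6, 23/6, 4.5, 31/6.
h(11/6) ≈ 0.15988, h(2.5) ≈ 0.08208, h(19/6) ≈ 0.04214, h(23/6) ≈ 0.02164, h(4.5) ≈ 0.01111, h(31/6) ≈ 0.00570.
Sum = Δu · [h(11/6) + h(2.5) + h(19/6) + ...].
Sum ≈ 0.21504.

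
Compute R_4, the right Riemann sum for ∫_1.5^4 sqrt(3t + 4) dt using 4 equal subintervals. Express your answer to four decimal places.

9.0496

Δt = (4 − 1.5)/4 = 0.625.
Right endpoints: 2.125, 2.75, 3.375, 4.
f(2.125) ≈ 3.2210, f(2.75) ≈ 3.5000, f(3.375) ≈ 3.7583, f(4) ≈ 4.0000.
Sum = Δt · [f(2.125) + f(2.75) + f(3.375) + f(4)].
Sum ≈ 9.0496.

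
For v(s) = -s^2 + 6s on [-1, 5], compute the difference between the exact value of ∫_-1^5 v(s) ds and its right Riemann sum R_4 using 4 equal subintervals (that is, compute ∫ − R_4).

-6.75

Exact integral: ∫_-1^5 v(s) ds = 30.
R_4 = 36.75.
Error = 30 − 36.75 = -6.75.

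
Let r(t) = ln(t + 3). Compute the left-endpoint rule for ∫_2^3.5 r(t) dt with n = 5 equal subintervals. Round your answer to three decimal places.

2.580

Δt = (3.5 − 2)/5 = 0.3.
Left endpoints: 2, 2.3, 2.6, 2.9, 3.2.
r(2) ≈ 1.609, r(2.3) ≈ 1.668, r(2.6) ≈ 1.723, r(2.9) ≈ 1.775, r(3.2) ≈ 1.825.
Sum = Δt · [r(2) + r(2.3) + r(2.6) + r(2.9) + r(3.2)].
Sum ≈ 2.580.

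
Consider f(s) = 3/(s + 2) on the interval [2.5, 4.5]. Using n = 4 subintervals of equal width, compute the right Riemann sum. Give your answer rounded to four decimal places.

Δs = (4.5 − 2.5)/4 = 0.5.
Right endpoints: 3, 3.5, 4, 4.5.
f(3) = 0.6, f(3.5) = 6/11, f(4) = 0.5, f(4.5) = 6/13.
Sum = Δs · [f(3) + f(3.5) + f(4) + f(4.5)].
Sum ≈ 1.0535.

1.0535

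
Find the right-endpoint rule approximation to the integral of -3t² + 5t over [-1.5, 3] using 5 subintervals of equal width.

Δt = (3 − (-1.5))/5 = 0.9.
Right endpoints: -0.6, 0.3, 1.2, 2.1, 3.
f(-0.6) = -4.08, f(0.3) = 1.23, f(1.2) = 1.68, f(2.1) = -2.73, f(3) = -12.
Sum = Δt · [f(-0.6) + f(0.3) + f(1.2) + f(2.1) + f(3)].
Sum = -14.31.

-14.31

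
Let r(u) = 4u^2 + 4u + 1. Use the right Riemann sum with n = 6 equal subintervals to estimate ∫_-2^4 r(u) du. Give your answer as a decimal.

166

Δu = (4 − (-2))/6 = 1.
Right endpoints: -1, 0, 1, 2, 3, 4.
r(-1) = 1, r(0) = 1, r(1) = 9, r(2) = 25, r(3) = 49, r(4) = 81.
Sum = Δu · [r(-1) + r(0) + r(1) + ...].
Sum = 166.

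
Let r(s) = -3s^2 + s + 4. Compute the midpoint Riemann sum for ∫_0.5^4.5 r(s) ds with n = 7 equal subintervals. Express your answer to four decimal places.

-64.6735

Δs = (4.5 − 0.5)/7 = 4/7.
Midpoints: 11/14, 19/14, 27/14, 2.5, 43/14, 51/14, 59/14.
r(11/14) = 575/196, r(19/14) = -33/196, r(27/14) = -1025/196, r(2.5) = -12.25, r(43/14) = -4161/196, r(51/14) = -6305/196, r(59/14) = -8833/196.
Sum = Δs · [r(11/14) + r(19/14) + r(27/14) + ...].
Sum ≈ -64.6735.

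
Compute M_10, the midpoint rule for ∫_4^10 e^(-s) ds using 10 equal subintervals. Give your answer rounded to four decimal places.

0.0180

Δs = (10 − 4)/10 = 0.6.
Midpoints: 4.3, 4.9, 5.5, 6.1, 6.7, 7.3, 7.9, 8.5, 9.1, 9.7.
f(4.3) ≈ 0.0136, f(4.9) ≈ 0.0074, f(5.5) ≈ 0.0041, f(6.1) ≈ 0.0022, f(6.7) ≈ 0.0012, f(7.3) ≈ 0.0007, f(7.9) ≈ 0.0004, f(8.5) ≈ 0.0002, f(9.1) ≈ 0.0001, f(9.7) ≈ 0.0001.
Sum = Δs · [f(4.3) + f(4.9) + f(5.5) + ...].
Sum ≈ 0.0180.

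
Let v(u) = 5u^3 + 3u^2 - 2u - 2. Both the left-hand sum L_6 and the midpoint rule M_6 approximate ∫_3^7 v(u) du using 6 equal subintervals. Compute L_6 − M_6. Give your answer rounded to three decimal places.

-529.333

L_6 ≈ 2627.11111.
M_6 ≈ 3156.44444.
L_6 − M_6 ≈ -529.333.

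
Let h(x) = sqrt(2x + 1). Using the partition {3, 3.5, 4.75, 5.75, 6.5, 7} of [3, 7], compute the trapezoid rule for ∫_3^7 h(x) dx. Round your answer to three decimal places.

13.182

Subinterval widths: 0.5, 1.25, 1, 0.75, 0.5.
h(3) ≈ 2.646, h(3.5) ≈ 2.828, h(4.75) ≈ 3.240, h(5.75) ≈ 3.536, h(6.5) ≈ 3.742, h(7) ≈ 3.873.
On each subinterval the trapezoid contributes (Δx_i/2)·[h(x_{i-1}) + h(x_i)].
Sum ≈ 13.182.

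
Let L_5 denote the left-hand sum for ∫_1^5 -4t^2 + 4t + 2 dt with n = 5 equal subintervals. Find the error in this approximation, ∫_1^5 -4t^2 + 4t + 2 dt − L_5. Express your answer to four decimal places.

Exact integral: ∫_1^5 f(t) dt ≈ -109.333333.
L_5 = -79.04.
Error ≈ -109.333333 − (-79.04) ≈ -30.2933.

-30.2933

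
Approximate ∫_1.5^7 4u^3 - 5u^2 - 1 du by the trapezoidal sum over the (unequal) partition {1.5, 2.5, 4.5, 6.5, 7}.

Subinterval widths: 1, 2, 2, 0.5.
f(1.5) = 1.25, f(2.5) = 30.25, f(4.5) = 262.25, f(6.5) = 886.25, f(7) = 1126.
On each subinterval the trapezoid contributes (Δu_i/2)·[f(u_{i-1}) + f(u_i)].
Sum = 1959.8125.

1959.8125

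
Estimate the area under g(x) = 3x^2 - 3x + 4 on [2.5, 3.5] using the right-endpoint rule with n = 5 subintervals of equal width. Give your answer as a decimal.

Δx = (3.5 − 2.5)/5 = 0.2.
Right endpoints: 2.7, 2.9, 3.1, 3.3, 3.5.
g(2.7) = 17.77, g(2.9) = 20.53, g(3.1) = 23.53, g(3.3) = 26.77, g(3.5) = 30.25.
Sum = Δx · [g(2.7) + g(2.9) + g(3.1) + g(3.3) + g(3.5)].
Sum = 23.77.

23.77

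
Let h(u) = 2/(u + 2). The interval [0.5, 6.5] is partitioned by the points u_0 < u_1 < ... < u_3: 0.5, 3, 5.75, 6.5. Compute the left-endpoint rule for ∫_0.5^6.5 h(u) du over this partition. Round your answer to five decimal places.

3.29355

Subinterval widths: 2.5, 2.75, 0.75.
Left endpoints: 0.5, 3, 5.75.
h(0.5) = 0.8, h(3) = 0.4, h(5.75) = 8/31.
Sum = Σ Δu_i · h(u_i).
Sum ≈ 3.29355.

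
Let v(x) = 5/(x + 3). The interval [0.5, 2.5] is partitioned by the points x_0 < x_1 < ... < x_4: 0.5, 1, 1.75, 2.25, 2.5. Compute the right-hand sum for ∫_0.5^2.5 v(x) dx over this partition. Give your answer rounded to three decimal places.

2.118

Subinterval widths: 0.5, 0.75, 0.5, 0.25.
Right endpoints: 1, 1.75, 2.25, 2.5.
v(1) = 1.25, v(1.75) = 20/19, v(2.25) = 20/21, v(2.5) = 10/11.
Sum = Σ Δx_i · v(x_i).
Sum ≈ 2.118.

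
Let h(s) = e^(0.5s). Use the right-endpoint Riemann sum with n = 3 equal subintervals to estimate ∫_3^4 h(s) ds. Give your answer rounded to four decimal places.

6.3127

Δs = (4 − 3)/3 = 1/3.
Right endpoints: 10/3, 11/3, 4.
h(10/3) ≈ 5.2945, h(11/3) ≈ 6.2547, h(4) ≈ 7.3891.
Sum = Δs · [h(10/3) + h(11/3) + h(4)].
Sum ≈ 6.3127.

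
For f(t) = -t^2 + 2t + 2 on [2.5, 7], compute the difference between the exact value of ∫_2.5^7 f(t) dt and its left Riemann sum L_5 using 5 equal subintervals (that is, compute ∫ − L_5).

-14.58

Exact integral: ∫_2.5^7 f(t) dt = -57.375.
L_5 = -42.795.
Error = -57.375 − (-42.795) = -14.58.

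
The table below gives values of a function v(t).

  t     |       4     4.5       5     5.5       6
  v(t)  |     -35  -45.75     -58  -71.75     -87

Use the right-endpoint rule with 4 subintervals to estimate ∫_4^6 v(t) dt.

Δt = 0.5.
Sum = 0.5·[(-45.75) + (-58) + (-71.75) + (-87)] = -131.25.

-131.25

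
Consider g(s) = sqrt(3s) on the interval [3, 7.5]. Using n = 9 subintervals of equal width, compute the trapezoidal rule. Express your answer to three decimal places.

17.713

Δs = (7.5 − 3)/9 = 0.5.
g(3) ≈ 3.000, g(3.5) ≈ 3.240, g(4) ≈ 3.464, g(4.5) ≈ 3.674, g(5) ≈ 3.873, g(5.5) ≈ 4.062, g(6) ≈ 4.243, g(6.5) ≈ 4.416, g(7) ≈ 4.583, g(7.5) ≈ 4.743.
T_9 = (Δs/2)·[g(s_0) + 2g(s_1) + ... + 2g(s_{8}) + g(s_9)].
Sum ≈ 17.713.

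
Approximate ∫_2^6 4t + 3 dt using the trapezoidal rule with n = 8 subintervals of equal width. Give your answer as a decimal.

Δt = (6 − 2)/8 = 0.5.
f(2) = 11, f(2.5) = 13, f(3) = 15, f(3.5) = 17, f(4) = 19, f(4.5) = 21, f(5) = 23, f(5.5) = 25, f(6) = 27.
T_8 = (Δt/2)·[f(t_0) + 2f(t_1) + ... + 2f(t_{7}) + f(t_8)].
Sum = 76.

76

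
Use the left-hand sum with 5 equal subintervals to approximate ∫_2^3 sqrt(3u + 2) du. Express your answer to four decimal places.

3.0299

Δu = (3 − 2)/5 = 0.2.
Left endpoints: 2, 2.2, 2.4, 2.6, 2.8.
f(2) ≈ 2.8284, f(2.2) ≈ 2.9326, f(2.4) ≈ 3.0332, f(2.6) ≈ 3.1305, f(2.8) ≈ 3.2249.
Sum = Δu · [f(2) + f(2.2) + f(2.4) + f(2.6) + f(2.8)].
Sum ≈ 3.0299.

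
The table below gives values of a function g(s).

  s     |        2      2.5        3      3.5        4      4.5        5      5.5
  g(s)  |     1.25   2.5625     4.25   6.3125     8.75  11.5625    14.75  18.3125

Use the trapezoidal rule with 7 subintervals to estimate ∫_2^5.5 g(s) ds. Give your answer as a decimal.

Δs = 0.5.
T_7 = (0.5/2)·[1.25 + 2·2.5625 + 2·4.25 + 2·6.3125 + 2·8.75 + 2·11.5625 + 2·14.75 + 18.3125] = 28.984375.

28.984375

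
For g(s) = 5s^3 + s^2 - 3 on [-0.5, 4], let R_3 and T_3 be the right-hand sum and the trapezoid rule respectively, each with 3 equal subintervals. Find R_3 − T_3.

R_3 = 626.0625.
T_3 = 373.78125.
R_3 − T_3 = 252.28125.

252.28125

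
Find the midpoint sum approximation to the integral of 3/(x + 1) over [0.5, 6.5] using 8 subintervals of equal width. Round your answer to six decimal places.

Δx = (6.5 − 0.5)/8 = 0.75.
Midpoints: 0.875, 1.625, 2.375, 3.125, 3.875, 4.625, 5.375, 6.125.
f(0.875) = 1.6, f(1.625) = 8/7, f(2.375) = 8/9, f(3.125) = 8/11, f(3.875) = 8/13, f(4.625) = 8/15, f(5.375) = 8/17, f(6.125) = 8/19.
Sum = Δx · [f(0.875) + f(1.625) + f(2.375) + ...].
Sum ≈ 4.799533.

4.799533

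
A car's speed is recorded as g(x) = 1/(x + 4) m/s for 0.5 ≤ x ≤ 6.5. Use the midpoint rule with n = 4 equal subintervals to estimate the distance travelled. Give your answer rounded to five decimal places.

Δx = (6.5 − 0.5)/4 = 1.5.
Midpoints: 1.25, 2.75, 4.25, 5.75.
g(1.25) = 4/21, g(2.75) = 4/27, g(4.25) = 4/33, g(5.75) = 4/39.
Sum = Δx · [g(1.25) + g(2.75) + g(4.25) + g(5.75)].
Sum ≈ 0.84360.

0.84360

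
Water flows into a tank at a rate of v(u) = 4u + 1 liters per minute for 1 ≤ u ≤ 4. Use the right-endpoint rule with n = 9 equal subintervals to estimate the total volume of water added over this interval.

Δu = (4 − 1)/9 = 1/3.
Right endpoints: 4/3, 5/3, 2, 7/3, 8/3, 3, 10/3, 11/3, 4.
v(4/3) = 19/3, v(5/3) = 23/3, v(2) = 9, v(7/3) = 31/3, v(8/3) = 35/3, v(3) = 13, v(10/3) = 43/3, v(11/3) = 47/3, v(4) = 17.
Sum = Δu · [v(4/3) + v(5/3) + v(2) + ...].
Sum = 35.

35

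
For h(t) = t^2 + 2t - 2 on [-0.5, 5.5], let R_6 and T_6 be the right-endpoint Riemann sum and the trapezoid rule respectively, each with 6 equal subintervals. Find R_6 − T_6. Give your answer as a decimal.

21

R_6 = 95.5.
T_6 = 74.5.
R_6 − T_6 = 21.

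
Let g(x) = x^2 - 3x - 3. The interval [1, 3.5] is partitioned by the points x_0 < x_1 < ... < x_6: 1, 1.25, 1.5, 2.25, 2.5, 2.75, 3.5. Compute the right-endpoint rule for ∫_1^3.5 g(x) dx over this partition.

Subinterval widths: 0.25, 0.25, 0.75, 0.25, 0.25, 0.75.
Right endpoints: 1.25, 1.5, 2.25, 2.5, 2.75, 3.5.
g(1.25) = -5.1875, g(1.5) = -5.25, g(2.25) = -4.6875, g(2.5) = -4.25, g(2.75) = -3.6875, g(3.5) = -1.25.
Sum = Σ Δx_i · g(x_i).
Sum = -9.046875.

-9.046875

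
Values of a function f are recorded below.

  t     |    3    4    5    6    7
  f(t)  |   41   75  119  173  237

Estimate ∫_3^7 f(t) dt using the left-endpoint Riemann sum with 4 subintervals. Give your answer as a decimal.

Δt = 1.
Sum = 1·[41 + 75 + 119 + 173] = 408.

408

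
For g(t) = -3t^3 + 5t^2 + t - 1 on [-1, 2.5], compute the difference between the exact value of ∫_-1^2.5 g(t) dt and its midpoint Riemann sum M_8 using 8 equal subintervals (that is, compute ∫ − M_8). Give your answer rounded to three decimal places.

-0.098

Exact integral: ∫_-1^2.5 g(t) dt ≈ -1.71354.
M_8 ≈ -1.61584.
Error ≈ -1.71354 − (-1.61584) ≈ -0.098.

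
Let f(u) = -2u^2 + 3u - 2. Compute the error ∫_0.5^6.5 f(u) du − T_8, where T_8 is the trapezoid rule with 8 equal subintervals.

1.125

Exact integral: ∫_0.5^6.5 f(u) du = -132.
T_8 = -133.125.
Error = -132 − (-133.125) = 1.125.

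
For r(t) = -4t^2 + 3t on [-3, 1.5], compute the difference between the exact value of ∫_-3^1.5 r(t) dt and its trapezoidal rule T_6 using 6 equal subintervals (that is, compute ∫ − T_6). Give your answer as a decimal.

1.6875

Exact integral: ∫_-3^1.5 r(t) dt = -50.625.
T_6 = -52.3125.
Error = -50.625 − (-52.3125) = 1.6875.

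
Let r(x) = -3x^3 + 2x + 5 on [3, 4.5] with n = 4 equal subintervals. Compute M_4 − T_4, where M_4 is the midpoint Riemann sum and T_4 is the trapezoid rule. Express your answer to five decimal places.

1.77979

M_4 ≈ -227.4536133.
T_4 ≈ -229.2333984.
M_4 − T_4 ≈ 1.77979.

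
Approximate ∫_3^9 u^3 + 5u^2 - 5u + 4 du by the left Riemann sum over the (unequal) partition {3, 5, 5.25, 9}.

1155.24609375

Subinterval widths: 2, 0.25, 3.75.
Left endpoints: 3, 5, 5.25.
f(3) = 61, f(5) = 229, f(5.25) = 260.265625.
Sum = Σ Δu_i · f(u_i).
Sum = 1155.24609375.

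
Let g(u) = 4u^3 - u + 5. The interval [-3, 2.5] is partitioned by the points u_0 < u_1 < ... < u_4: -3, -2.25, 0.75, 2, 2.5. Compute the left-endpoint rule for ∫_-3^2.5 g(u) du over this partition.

-165.015625

Subinterval widths: 0.75, 3, 1.25, 0.5.
Left endpoints: -3, -2.25, 0.75, 2.
g(-3) = -100, g(-2.25) = -38.3125, g(0.75) = 5.9375, g(2) = 35.
Sum = Σ Δu_i · g(u_i).
Sum = -165.015625.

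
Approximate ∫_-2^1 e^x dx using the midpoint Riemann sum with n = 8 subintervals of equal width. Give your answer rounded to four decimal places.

Δx = (1 − (-2))/8 = 0.375.
Midpoints: -1.8125, -1.4375, -1.0625, -0.6875, -0.3125, 0.0625, 0.4375, 0.8125.
f(-1.8125) ≈ 0.1632, f(-1.4375) ≈ 0.2375, f(-1.0625) ≈ 0.3456, f(-0.6875) ≈ 0.5028, f(-0.3125) ≈ 0.7316, f(0.0625) ≈ 1.0645, f(0.4375) ≈ 1.5488, f(0.8125) ≈ 2.2535.
Sum = Δx · [f(-1.8125) + f(-1.4375) + f(-1.0625) + ...].
Sum ≈ 2.5679.

2.5679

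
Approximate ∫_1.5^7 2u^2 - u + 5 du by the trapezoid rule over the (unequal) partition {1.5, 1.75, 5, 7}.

244.65625

Subinterval widths: 0.25, 3.25, 2.
f(1.5) = 8, f(1.75) = 9.375, f(5) = 50, f(7) = 96.
On each subinterval the trapezoid contributes (Δu_i/2)·[f(u_{i-1}) + f(u_i)].
Sum = 244.65625.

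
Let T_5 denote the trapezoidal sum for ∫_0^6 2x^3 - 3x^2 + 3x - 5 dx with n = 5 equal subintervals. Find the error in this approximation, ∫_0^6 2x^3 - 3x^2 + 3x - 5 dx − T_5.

-21.6

Exact integral: ∫_0^6 f(x) dx = 456.
T_5 = 477.6.
Error = 456 − 477.6 = -21.6.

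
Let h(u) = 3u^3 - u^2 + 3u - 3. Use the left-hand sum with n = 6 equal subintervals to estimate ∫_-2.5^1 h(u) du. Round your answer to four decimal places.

Δu = (1 − (-2.5))/6 = 7/12.
Left endpoints: -2.5, -23/12, -4/3, -0.75, -1/6, 5/12.
h(-2.5) = -63.625, h(-23/12) = -33.546875, h(-4/3) = -143/9, h(-0.75) = -7.078125, h(-1/6) = -85/24, h(5/12) = -983/576.
Sum = Δu · [h(-2.5) + h(-23/12) + h(-4/3) + ...].
Sum ≈ -73.1425.

-73.1425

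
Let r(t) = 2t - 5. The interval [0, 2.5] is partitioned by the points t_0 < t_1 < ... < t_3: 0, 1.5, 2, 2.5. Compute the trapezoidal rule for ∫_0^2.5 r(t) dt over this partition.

-6.25

Subinterval widths: 1.5, 0.5, 0.5.
r(0) = -5, r(1.5) = -2, r(2) = -1, r(2.5) = 0.
On each subinterval the trapezoid contributes (Δt_i/2)·[r(t_{i-1}) + r(t_i)].
Sum = -6.25.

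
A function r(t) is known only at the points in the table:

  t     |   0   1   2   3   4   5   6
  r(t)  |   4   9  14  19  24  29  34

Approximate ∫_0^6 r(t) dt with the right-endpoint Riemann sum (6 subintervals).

129

Δt = 1.
Sum = 1·[9 + 14 + 19 + 24 + 29 + 34] = 129.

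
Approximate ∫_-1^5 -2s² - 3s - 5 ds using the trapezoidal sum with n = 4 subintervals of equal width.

Δs = (5 − (-1))/4 = 1.5.
f(-1) = -4, f(0.5) = -7, f(2) = -19, f(3.5) = -40, f(5) = -70.
T_4 = (Δs/2)·[f(s_0) + 2f(s_1) + 2f(s_2) + 2f(s_3) + f(s_4)].
Sum = -154.5.

-154.5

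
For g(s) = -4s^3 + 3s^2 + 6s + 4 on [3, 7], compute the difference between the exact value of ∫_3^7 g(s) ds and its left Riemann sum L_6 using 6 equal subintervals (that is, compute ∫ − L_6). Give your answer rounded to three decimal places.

-356.444

Exact integral: ∫_3^7 g(s) ds = -1868.
L_6 ≈ -1511.55556.
Error ≈ -1868 − (-1511.55556) ≈ -356.444.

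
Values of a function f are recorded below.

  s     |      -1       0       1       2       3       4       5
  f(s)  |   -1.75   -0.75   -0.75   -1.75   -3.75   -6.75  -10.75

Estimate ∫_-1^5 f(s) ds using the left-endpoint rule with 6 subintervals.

Δs = 1.
Sum = 1·[(-1.75) + (-0.75) + (-0.75) + (-1.75) + (-3.75) + (-6.75)] = -15.5.

-15.5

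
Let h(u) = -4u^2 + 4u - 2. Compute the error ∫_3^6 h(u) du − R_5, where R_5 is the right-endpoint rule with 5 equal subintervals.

29.52

Exact integral: ∫_3^6 h(u) du = -204.
R_5 = -233.52.
Error = -204 − (-233.52) = 29.52.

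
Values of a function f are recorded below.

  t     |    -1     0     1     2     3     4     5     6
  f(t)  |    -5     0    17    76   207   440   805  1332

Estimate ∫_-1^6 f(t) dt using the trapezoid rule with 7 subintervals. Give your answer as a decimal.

2208.5

Δt = 1.
T_7 = (1/2)·[(-5) + 2·0 + 2·17 + 2·76 + 2·207 + 2·440 + 2·805 + 1332] = 2208.5.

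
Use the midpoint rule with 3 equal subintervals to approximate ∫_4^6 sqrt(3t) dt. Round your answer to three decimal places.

7.734

Δt = (6 − 4)/3 = 2/3.
Midpoints: 13/3, 5, 17/3.
f(13/3) ≈ 3.606, f(5) ≈ 3.873, f(17/3) ≈ 4.123.
Sum = Δt · [f(13/3) + f(5) + f(17/3)].
Sum ≈ 7.734.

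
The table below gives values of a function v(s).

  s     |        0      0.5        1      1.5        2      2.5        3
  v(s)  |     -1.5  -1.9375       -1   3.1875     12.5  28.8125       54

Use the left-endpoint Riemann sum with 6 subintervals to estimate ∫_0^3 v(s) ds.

20.03125

Δs = 0.5.
Sum = 0.5·[(-1.5) + (-1.9375) + (-1) + 3.1875 + 12.5 + 28.8125] = 20.03125.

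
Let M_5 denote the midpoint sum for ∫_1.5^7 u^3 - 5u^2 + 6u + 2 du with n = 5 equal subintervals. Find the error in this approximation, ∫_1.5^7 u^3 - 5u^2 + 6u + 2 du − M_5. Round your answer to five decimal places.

Exact integral: ∫_1.5^7 f(u) du ≈ 184.1927083.
M_5 = 179.8946875.
Error ≈ 184.1927083 − 179.8946875 ≈ 4.29802.

4.29802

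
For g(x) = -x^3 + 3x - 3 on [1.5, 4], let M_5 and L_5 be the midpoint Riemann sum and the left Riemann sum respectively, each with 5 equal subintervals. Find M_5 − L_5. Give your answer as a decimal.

-11.9921875

M_5 = -49.1796875.
L_5 = -37.1875.
M_5 − L_5 = -11.9921875.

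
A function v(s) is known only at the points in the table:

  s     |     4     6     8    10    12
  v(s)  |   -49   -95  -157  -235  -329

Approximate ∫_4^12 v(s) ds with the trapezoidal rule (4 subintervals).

Δs = 2.
T_4 = (2/2)·[(-49) + 2·(-95) + 2·(-157) + 2·(-235) + (-329)] = -1352.

-1352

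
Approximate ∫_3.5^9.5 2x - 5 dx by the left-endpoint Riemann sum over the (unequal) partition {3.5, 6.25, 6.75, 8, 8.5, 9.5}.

37.375

Subinterval widths: 2.75, 0.5, 1.25, 0.5, 1.
Left endpoints: 3.5, 6.25, 6.75, 8, 8.5.
f(3.5) = 2, f(6.25) = 7.5, f(6.75) = 8.5, f(8) = 11, f(8.5) = 12.
Sum = Σ Δx_i · f(x_i).
Sum = 37.375.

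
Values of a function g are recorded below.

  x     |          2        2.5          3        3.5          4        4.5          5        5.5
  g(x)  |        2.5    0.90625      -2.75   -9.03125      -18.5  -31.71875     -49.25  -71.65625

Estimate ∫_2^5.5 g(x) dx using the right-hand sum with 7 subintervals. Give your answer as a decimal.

Δx = 0.5.
Sum = 0.5·[0.90625 + (-2.75) + (-9.03125) + (-18.5) + (-31.71875) + (-49.25) + (-71.65625)] = -91.

-91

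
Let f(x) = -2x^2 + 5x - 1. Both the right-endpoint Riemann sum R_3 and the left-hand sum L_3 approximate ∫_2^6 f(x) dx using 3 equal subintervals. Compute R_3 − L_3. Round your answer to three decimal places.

R_3 ≈ -94.37037.
L_3 ≈ -35.70370.
R_3 − L_3 ≈ -58.667.

-58.667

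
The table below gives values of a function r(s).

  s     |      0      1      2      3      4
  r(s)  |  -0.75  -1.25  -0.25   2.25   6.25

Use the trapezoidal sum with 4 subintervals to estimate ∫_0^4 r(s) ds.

3.5

Δs = 1.
T_4 = (1/2)·[(-0.75) + 2·(-1.25) + 2·(-0.25) + 2·2.25 + 6.25] = 3.5.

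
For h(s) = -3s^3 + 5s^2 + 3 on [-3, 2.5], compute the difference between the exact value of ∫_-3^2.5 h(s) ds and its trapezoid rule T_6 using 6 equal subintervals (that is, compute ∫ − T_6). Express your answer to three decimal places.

-5.584

Exact integral: ∫_-3^2.5 h(s) ds ≈ 118.99479.
T_6 ≈ 124.57914.
Error ≈ 118.99479 − 124.57914 ≈ -5.584.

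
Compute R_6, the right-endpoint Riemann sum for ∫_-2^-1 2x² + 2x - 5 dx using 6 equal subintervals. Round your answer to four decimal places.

-3.6574

Δx = (-1 − (-2))/6 = 1/6.
Right endpoints: -11/6, -5/3, -1.5, -4/3, -7/6, -1.
f(-11/6) = -35/18, f(-5/3) = -25/9, f(-1.5) = -3.5, f(-4/3) = -37/9, f(-7/6) = -83/18, f(-1) = -5.
Sum = Δx · [f(-11/6) + f(-5/3) + f(-1.5) + ...].
Sum ≈ -3.6574.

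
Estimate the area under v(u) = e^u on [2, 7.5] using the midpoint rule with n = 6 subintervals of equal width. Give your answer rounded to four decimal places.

Δu = (7.5 − 2)/6 = 11/12.
Midpoints: 59/24, 3.375, 103/24, 125/24, 6.125, 169/24.
v(59/24) ≈ 11.6853, v(3.375) ≈ 29.2243, v(103/24) ≈ 73.0882, v(125/24) ≈ 182.7892, v(6.125) ≈ 457.1447, v(169/24) ≈ 1143.2915.
Sum = Δu · [v(59/24) + v(3.375) + v(103/24) + ...].
Sum ≈ 1739.1212.

1739.1212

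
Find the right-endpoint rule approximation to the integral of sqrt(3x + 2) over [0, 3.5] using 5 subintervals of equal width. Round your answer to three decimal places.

Δx = (3.5 − 0)/5 = 0.7.
Right endpoints: 0.7, 1.4, 2.1, 2.8, 3.5.
f(0.7) ≈ 2.025, f(1.4) ≈ 2.490, f(2.1) ≈ 2.881, f(2.8) ≈ 3.225, f(3.5) ≈ 3.536.
Sum = Δx · [f(0.7) + f(1.4) + f(2.1) + f(2.8) + f(3.5)].
Sum ≈ 9.909.

9.909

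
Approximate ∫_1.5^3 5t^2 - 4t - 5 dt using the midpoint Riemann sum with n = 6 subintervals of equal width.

Δt = (3 − 1.5)/6 = 0.25.
Midpoints: 1.625, 1.875, 2.125, 2.375, 2.625, 2.875.
f(1.625) = 1.703125, f(1.875) = 5.078125, f(2.125) = 9.078125, f(2.375) = 13.703125, f(2.625) = 18.953125, f(2.875) = 24.828125.
Sum = Δt · [f(1.625) + f(1.875) + f(2.125) + ...].
Sum = 18.3359375.

18.3359375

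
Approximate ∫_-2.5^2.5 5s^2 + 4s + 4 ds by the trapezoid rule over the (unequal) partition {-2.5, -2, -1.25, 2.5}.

116.484375

Subinterval widths: 0.5, 0.75, 3.75.
f(-2.5) = 25.25, f(-2) = 16, f(-1.25) = 6.8125, f(2.5) = 45.25.
On each subinterval the trapezoid contributes (Δs_i/2)·[f(s_{i-1}) + f(s_i)].
Sum = 116.484375.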